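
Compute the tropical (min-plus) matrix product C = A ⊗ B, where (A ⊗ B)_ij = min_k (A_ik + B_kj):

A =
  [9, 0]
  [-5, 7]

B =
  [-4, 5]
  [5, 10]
A ⊗ B =
  [5, 10]
  [-9, 0]

Apply the min-plus product entry-by-entry:
  C[0][0] = min over k of (A[0][0] + B[0][0] = 9 + -4 = 5, A[0][1] + B[1][0] = 0 + 5 = 5) = 5 (attained at k = 0)
  C[0][1] = min over k of (A[0][0] + B[0][1] = 9 + 5 = 14, A[0][1] + B[1][1] = 0 + 10 = 10) = 10 (attained at k = 1)
  C[1][0] = min over k of (A[1][0] + B[0][0] = -5 + -4 = -9, A[1][1] + B[1][0] = 7 + 5 = 12) = -9 (attained at k = 0)
  C[1][1] = min over k of (A[1][0] + B[0][1] = -5 + 5 = 0, A[1][1] + B[1][1] = 7 + 10 = 17) = 0 (attained at k = 0)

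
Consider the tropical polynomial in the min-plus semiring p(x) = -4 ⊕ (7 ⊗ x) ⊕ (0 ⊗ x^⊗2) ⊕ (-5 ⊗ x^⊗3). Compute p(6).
p(6) = -4

A tropical monomial a ⊗ x^⊗i evaluates to a + i · x. Evaluating each term at x = 6:
  Term 0 contributes -4 + 0 · 6 = -4
  Term 1 contributes 7 + 1 · 6 = 13
  Term 2 contributes 0 + 2 · 6 = 12
  Term 3 contributes -5 + 3 · 6 = 13
p(6) = ⊕ of these = min[-4, 13, 12, 13] = -4.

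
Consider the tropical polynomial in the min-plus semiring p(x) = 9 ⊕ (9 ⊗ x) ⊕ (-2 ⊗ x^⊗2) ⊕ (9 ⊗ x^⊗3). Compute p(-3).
p(-3) = -8

A tropical monomial a ⊗ x^⊗i evaluates to a + i · x. Evaluating each term at x = -3:
  Term 0 contributes 9 + 0 · -3 = 9
  Term 1 contributes 9 + 1 · -3 = 6
  Term 2 contributes -2 + 2 · -3 = -8
  Term 3 contributes 9 + 3 · -3 = 0
p(-3) = ⊕ of these = min[9, 6, -8, 0] = -8.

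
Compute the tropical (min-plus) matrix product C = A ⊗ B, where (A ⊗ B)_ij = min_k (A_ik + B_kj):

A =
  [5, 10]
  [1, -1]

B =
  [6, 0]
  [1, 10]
A ⊗ B =
  [11, 5]
  [0, 1]

Apply the min-plus product entry-by-entry:
  C[0][0] = min over k of (A[0][0] + B[0][0] = 5 + 6 = 11, A[0][1] + B[1][0] = 10 + 1 = 11) = 11 (attained at k = 0)
  C[0][1] = min over k of (A[0][0] + B[0][1] = 5 + 0 = 5, A[0][1] + B[1][1] = 10 + 10 = 20) = 5 (attained at k = 0)
  C[1][0] = min over k of (A[1][0] + B[0][0] = 1 + 6 = 7, A[1][1] + B[1][0] = -1 + 1 = 0) = 0 (attained at k = 1)
  C[1][1] = min over k of (A[1][0] + B[0][1] = 1 + 0 = 1, A[1][1] + B[1][1] = -1 + 10 = 9) = 1 (attained at k = 0)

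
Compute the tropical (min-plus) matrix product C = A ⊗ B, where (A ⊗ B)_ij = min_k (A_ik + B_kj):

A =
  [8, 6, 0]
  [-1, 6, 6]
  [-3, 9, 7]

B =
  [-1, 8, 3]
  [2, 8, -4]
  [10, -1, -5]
A ⊗ B =
  [7, -1, -5]
  [-2, 5, 1]
  [-4, 5, 0]

Apply the min-plus product entry-by-entry:
  C[0][0] = min over k of (A[0][0] + B[0][0] = 8 + -1 = 7, A[0][1] + B[1][0] = 6 + 2 = 8, A[0][2] + B[2][0] = 0 + 10 = 10) = 7 (attained at k = 0)
  C[0][1] = min over k of (A[0][0] + B[0][1] = 8 + 8 = 16, A[0][1] + B[1][1] = 6 + 8 = 14, A[0][2] + B[2][1] = 0 + -1 = -1) = -1 (attained at k = 2)
  C[0][2] = min over k of (A[0][0] + B[0][2] = 8 + 3 = 11, A[0][1] + B[1][2] = 6 + -4 = 2, A[0][2] + B[2][2] = 0 + -5 = -5) = -5 (attained at k = 2)
  C[1][0] = min over k of (A[1][0] + B[0][0] = -1 + -1 = -2, A[1][1] + B[1][0] = 6 + 2 = 8, A[1][2] + B[2][0] = 6 + 10 = 16) = -2 (attained at k = 0)
  C[1][1] = min over k of (A[1][0] + B[0][1] = -1 + 8 = 7, A[1][1] + B[1][1] = 6 + 8 = 14, A[1][2] + B[2][1] = 6 + -1 = 5) = 5 (attained at k = 2)
  C[1][2] = min over k of (A[1][0] + B[0][2] = -1 + 3 = 2, A[1][1] + B[1][2] = 6 + -4 = 2, A[1][2] + B[2][2] = 6 + -5 = 1) = 1 (attained at k = 2)
  C[2][0] = min over k of (A[2][0] + B[0][0] = -3 + -1 = -4, A[2][1] + B[1][0] = 9 + 2 = 11, A[2][2] + B[2][0] = 7 + 10 = 17) = -4 (attained at k = 0)
  C[2][1] = min over k of (A[2][0] + B[0][1] = -3 + 8 = 5, A[2][1] + B[1][1] = 9 + 8 = 17, A[2][2] + B[2][1] = 7 + -1 = 6) = 5 (attained at k = 0)
  C[2][2] = min over k of (A[2][0] + B[0][2] = -3 + 3 = 0, A[2][1] + B[1][2] = 9 + -4 = 5, A[2][2] + B[2][2] = 7 + -5 = 2) = 0 (attained at k = 0)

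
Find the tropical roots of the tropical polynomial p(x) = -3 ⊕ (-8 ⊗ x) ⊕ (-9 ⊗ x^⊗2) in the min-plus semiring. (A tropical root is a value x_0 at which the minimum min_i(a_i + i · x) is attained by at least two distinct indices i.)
Roots: {1, 5}

Each tropical root is a break point of the lower envelope of the lines y = a_i + i · x (there are 3 lines, with slopes 0, 1, ..., 2). Only the lines that attain the minimum somewhere contribute to roots; other lines are dominated. Here the surviving (envelope) indices are i = 2, i = 1, i = 0.
Intersections between consecutive envelope lines give the roots: for adjacent envelope indices i < j the intersection is x = (a_i − a_j) / (j − i). Reading off the sorted break points: {1, 5}.
Verification: at each break x_0, at least two indices attain the minimum of min_i(a_i + i · x_0).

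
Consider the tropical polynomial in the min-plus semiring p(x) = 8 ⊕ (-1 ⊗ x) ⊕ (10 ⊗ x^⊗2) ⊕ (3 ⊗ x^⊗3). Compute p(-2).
p(-2) = -3

A tropical monomial a ⊗ x^⊗i evaluates to a + i · x. Evaluating each term at x = -2:
  Term 0 contributes 8 + 0 · -2 = 8
  Term 1 contributes -1 + 1 · -2 = -3
  Term 2 contributes 10 + 2 · -2 = 6
  Term 3 contributes 3 + 3 · -2 = -3
p(-2) = ⊕ of these = min[8, -3, 6, -3] = -3.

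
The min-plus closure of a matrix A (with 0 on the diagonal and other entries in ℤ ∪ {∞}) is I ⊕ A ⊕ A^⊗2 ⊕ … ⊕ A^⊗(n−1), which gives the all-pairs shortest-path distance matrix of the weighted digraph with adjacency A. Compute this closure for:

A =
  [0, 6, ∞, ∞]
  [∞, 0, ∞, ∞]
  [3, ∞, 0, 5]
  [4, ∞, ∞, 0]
Closure =
  [0, 6, ∞, ∞]
  [∞, 0, ∞, ∞]
  [3, 9, 0, 5]
  [4, 10, ∞, 0]

This is the Floyd-Warshall all-pairs shortest-path computation. For each intermediate vertex k = 0, 1, …, 3, update dist[i][j] ← min(dist[i][j], dist[i][k] + dist[k][j]). The final matrix gives, for each (i, j), the minimum total weight of any directed path from i to j (possibly empty when i = j).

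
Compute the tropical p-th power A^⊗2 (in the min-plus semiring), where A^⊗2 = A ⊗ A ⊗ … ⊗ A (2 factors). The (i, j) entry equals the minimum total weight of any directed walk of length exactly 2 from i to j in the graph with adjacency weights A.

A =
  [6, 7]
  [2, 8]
A^⊗2 =
  [9, 13]
  [8, 9]

Each entry (A^⊗2)_ij equals the minimum over all length-2 walks i = v_0 → v_1 → … → v_2 = j of Σ_t A[v_t][v_{t+1}]. For example, for (i, j) = (0, 1) we minimise over 2 possible intermediate vertex sequences; the minimum is 13, attained along the walk 0 → 0 → 1.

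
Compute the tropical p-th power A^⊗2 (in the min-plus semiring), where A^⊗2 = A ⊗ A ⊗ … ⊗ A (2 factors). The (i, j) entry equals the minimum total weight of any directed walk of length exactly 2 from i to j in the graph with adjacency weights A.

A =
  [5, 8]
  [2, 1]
A^⊗2 =
  [10, 9]
  [3, 2]

Each entry (A^⊗2)_ij equals the minimum over all length-2 walks i = v_0 → v_1 → … → v_2 = j of Σ_t A[v_t][v_{t+1}]. For example, for (i, j) = (0, 1) we minimise over 2 possible intermediate vertex sequences; the minimum is 9, attained along the walk 0 → 1 → 1.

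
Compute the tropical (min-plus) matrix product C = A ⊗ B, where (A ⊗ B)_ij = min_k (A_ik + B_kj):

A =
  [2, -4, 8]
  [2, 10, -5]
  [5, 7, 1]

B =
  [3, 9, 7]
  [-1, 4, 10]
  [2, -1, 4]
A ⊗ B =
  [-5, 0, 6]
  [-3, -6, -1]
  [3, 0, 5]

Apply the min-plus product entry-by-entry:
  C[0][0] = min over k of (A[0][0] + B[0][0] = 2 + 3 = 5, A[0][1] + B[1][0] = -4 + -1 = -5, A[0][2] + B[2][0] = 8 + 2 = 10) = -5 (attained at k = 1)
  C[0][1] = min over k of (A[0][0] + B[0][1] = 2 + 9 = 11, A[0][1] + B[1][1] = -4 + 4 = 0, A[0][2] + B[2][1] = 8 + -1 = 7) = 0 (attained at k = 1)
  C[0][2] = min over k of (A[0][0] + B[0][2] = 2 + 7 = 9, A[0][1] + B[1][2] = -4 + 10 = 6, A[0][2] + B[2][2] = 8 + 4 = 12) = 6 (attained at k = 1)
  C[1][0] = min over k of (A[1][0] + B[0][0] = 2 + 3 = 5, A[1][1] + B[1][0] = 10 + -1 = 9, A[1][2] + B[2][0] = -5 + 2 = -3) = -3 (attained at k = 2)
  C[1][1] = min over k of (A[1][0] + B[0][1] = 2 + 9 = 11, A[1][1] + B[1][1] = 10 + 4 = 14, A[1][2] + B[2][1] = -5 + -1 = -6) = -6 (attained at k = 2)
  C[1][2] = min over k of (A[1][0] + B[0][2] = 2 + 7 = 9, A[1][1] + B[1][2] = 10 + 10 = 20, A[1][2] + B[2][2] = -5 + 4 = -1) = -1 (attained at k = 2)
  C[2][0] = min over k of (A[2][0] + B[0][0] = 5 + 3 = 8, A[2][1] + B[1][0] = 7 + -1 = 6, A[2][2] + B[2][0] = 1 + 2 = 3) = 3 (attained at k = 2)
  C[2][1] = min over k of (A[2][0] + B[0][1] = 5 + 9 = 14, A[2][1] + B[1][1] = 7 + 4 = 11, A[2][2] + B[2][1] = 1 + -1 = 0) = 0 (attained at k = 2)
  C[2][2] = min over k of (A[2][0] + B[0][2] = 5 + 7 = 12, A[2][1] + B[1][2] = 7 + 10 = 17, A[2][2] + B[2][2] = 1 + 4 = 5) = 5 (attained at k = 2)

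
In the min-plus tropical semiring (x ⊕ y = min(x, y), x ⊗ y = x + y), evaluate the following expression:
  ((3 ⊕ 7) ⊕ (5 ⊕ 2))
((3 ⊕ 7) ⊕ (5 ⊕ 2)) = 2

Expand innermost to outermost. Recall ⊕ takes the minimum of its arguments and ⊗ takes their sum. Working out the expression ((3 ⊕ 7) ⊕ (5 ⊕ 2)) gives 2.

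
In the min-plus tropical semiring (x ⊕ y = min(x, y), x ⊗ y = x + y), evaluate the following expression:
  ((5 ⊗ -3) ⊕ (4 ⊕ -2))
((5 ⊗ -3) ⊕ (4 ⊕ -2)) = -2

Expand innermost to outermost. Recall ⊕ takes the minimum of its arguments and ⊗ takes their sum. Working out the expression ((5 ⊗ -3) ⊕ (4 ⊕ -2)) gives -2.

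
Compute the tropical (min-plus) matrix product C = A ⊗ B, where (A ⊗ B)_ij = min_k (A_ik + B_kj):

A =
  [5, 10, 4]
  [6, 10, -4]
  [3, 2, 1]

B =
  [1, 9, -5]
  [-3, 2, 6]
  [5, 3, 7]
A ⊗ B =
  [6, 7, 0]
  [1, -1, 1]
  [-1, 4, -2]

Apply the min-plus product entry-by-entry:
  C[0][0] = min over k of (A[0][0] + B[0][0] = 5 + 1 = 6, A[0][1] + B[1][0] = 10 + -3 = 7, A[0][2] + B[2][0] = 4 + 5 = 9) = 6 (attained at k = 0)
  C[0][1] = min over k of (A[0][0] + B[0][1] = 5 + 9 = 14, A[0][1] + B[1][1] = 10 + 2 = 12, A[0][2] + B[2][1] = 4 + 3 = 7) = 7 (attained at k = 2)
  C[0][2] = min over k of (A[0][0] + B[0][2] = 5 + -5 = 0, A[0][1] + B[1][2] = 10 + 6 = 16, A[0][2] + B[2][2] = 4 + 7 = 11) = 0 (attained at k = 0)
  C[1][0] = min over k of (A[1][0] + B[0][0] = 6 + 1 = 7, A[1][1] + B[1][0] = 10 + -3 = 7, A[1][2] + B[2][0] = -4 + 5 = 1) = 1 (attained at k = 2)
  C[1][1] = min over k of (A[1][0] + B[0][1] = 6 + 9 = 15, A[1][1] + B[1][1] = 10 + 2 = 12, A[1][2] + B[2][1] = -4 + 3 = -1) = -1 (attained at k = 2)
  C[1][2] = min over k of (A[1][0] + B[0][2] = 6 + -5 = 1, A[1][1] + B[1][2] = 10 + 6 = 16, A[1][2] + B[2][2] = -4 + 7 = 3) = 1 (attained at k = 0)
  C[2][0] = min over k of (A[2][0] + B[0][0] = 3 + 1 = 4, A[2][1] + B[1][0] = 2 + -3 = -1, A[2][2] + B[2][0] = 1 + 5 = 6) = -1 (attained at k = 1)
  C[2][1] = min over k of (A[2][0] + B[0][1] = 3 + 9 = 12, A[2][1] + B[1][1] = 2 + 2 = 4, A[2][2] + B[2][1] = 1 + 3 = 4) = 4 (attained at k = 1)
  C[2][2] = min over k of (A[2][0] + B[0][2] = 3 + -5 = -2, A[2][1] + B[1][2] = 2 + 6 = 8, A[2][2] + B[2][2] = 1 + 7 = 8) = -2 (attained at k = 0)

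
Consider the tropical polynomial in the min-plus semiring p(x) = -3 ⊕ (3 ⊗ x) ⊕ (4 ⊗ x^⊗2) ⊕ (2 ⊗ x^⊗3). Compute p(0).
p(0) = -3

A tropical monomial a ⊗ x^⊗i evaluates to a + i · x. Evaluating each term at x = 0:
  Term 0 contributes -3 + 0 · 0 = -3
  Term 1 contributes 3 + 1 · 0 = 3
  Term 2 contributes 4 + 2 · 0 = 4
  Term 3 contributes 2 + 3 · 0 = 2
p(0) = ⊕ of these = min[-3, 3, 4, 2] = -3.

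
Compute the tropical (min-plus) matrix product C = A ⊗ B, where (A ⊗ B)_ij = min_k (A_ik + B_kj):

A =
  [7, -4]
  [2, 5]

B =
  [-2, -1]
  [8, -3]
A ⊗ B =
  [4, -7]
  [0, 1]

Apply the min-plus product entry-by-entry:
  C[0][0] = min over k of (A[0][0] + B[0][0] = 7 + -2 = 5, A[0][1] + B[1][0] = -4 + 8 = 4) = 4 (attained at k = 1)
  C[0][1] = min over k of (A[0][0] + B[0][1] = 7 + -1 = 6, A[0][1] + B[1][1] = -4 + -3 = -7) = -7 (attained at k = 1)
  C[1][0] = min over k of (A[1][0] + B[0][0] = 2 + -2 = 0, A[1][1] + B[1][0] = 5 + 8 = 13) = 0 (attained at k = 0)
  C[1][1] = min over k of (A[1][0] + B[0][1] = 2 + -1 = 1, A[1][1] + B[1][1] = 5 + -3 = 2) = 1 (attained at k = 0)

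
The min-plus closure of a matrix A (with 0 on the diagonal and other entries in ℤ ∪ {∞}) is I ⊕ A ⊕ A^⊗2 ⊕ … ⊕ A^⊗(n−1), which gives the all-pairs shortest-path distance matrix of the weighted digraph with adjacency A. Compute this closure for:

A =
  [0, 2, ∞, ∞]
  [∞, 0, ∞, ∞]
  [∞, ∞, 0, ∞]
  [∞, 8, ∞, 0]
Closure =
  [0, 2, ∞, ∞]
  [∞, 0, ∞, ∞]
  [∞, ∞, 0, ∞]
  [∞, 8, ∞, 0]

This is the Floyd-Warshall all-pairs shortest-path computation. For each intermediate vertex k = 0, 1, …, 3, update dist[i][j] ← min(dist[i][j], dist[i][k] + dist[k][j]). The final matrix gives, for each (i, j), the minimum total weight of any directed path from i to j (possibly empty when i = j).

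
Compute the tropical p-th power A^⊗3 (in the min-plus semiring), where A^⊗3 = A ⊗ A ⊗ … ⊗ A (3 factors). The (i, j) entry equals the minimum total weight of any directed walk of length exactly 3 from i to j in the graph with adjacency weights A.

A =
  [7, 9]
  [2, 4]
A^⊗3 =
  [15, 17]
  [10, 12]

Each entry (A^⊗3)_ij equals the minimum over all length-3 walks i = v_0 → v_1 → … → v_3 = j of Σ_t A[v_t][v_{t+1}]. For example, for (i, j) = (0, 1) we minimise over 4 possible intermediate vertex sequences; the minimum is 17, attained along the walk 0 → 1 → 1 → 1.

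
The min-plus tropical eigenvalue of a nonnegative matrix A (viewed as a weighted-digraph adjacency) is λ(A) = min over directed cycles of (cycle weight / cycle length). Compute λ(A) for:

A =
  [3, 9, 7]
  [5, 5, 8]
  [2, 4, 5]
λ(A) = 3

Enumerate directed cycles and compute their means (weight / length). Sample:
  cycle 0 → 0: weight = 3, length = 1, mean = 3/1 ≈ 3.000
  cycle 1 → 1: weight = 5, length = 1, mean = 5/1 ≈ 5.000
  cycle 2 → 2: weight = 5, length = 1, mean = 5/1 ≈ 5.000
  cycle 0 → 1 → 0: weight = 14, length = 2, mean = 14/2 ≈ 7.000
  cycle 0 → 2 → 0: weight = 9, length = 2, mean = 9/2 ≈ 4.500
  cycle 1 → 0 → 1: weight = 14, length = 2, mean = 14/2 ≈ 7.000
Minimum mean = 3.000, attained e.g. along the cycle 0 → 0 with weight 3 and length 1. So λ(A) = 3/1 = 3.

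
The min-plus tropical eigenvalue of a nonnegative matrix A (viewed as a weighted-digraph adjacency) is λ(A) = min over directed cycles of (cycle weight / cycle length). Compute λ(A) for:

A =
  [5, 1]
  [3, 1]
λ(A) = 1

Enumerate directed cycles and compute their means (weight / length). Sample:
  cycle 0 → 0: weight = 5, length = 1, mean = 5/1 ≈ 5.000
  cycle 1 → 1: weight = 1, length = 1, mean = 1/1 ≈ 1.000
  cycle 0 → 1 → 0: weight = 4, length = 2, mean = 4/2 ≈ 2.000
  cycle 1 → 0 → 1: weight = 4, length = 2, mean = 4/2 ≈ 2.000
Minimum mean = 1.000, attained e.g. along the cycle 1 → 1 with weight 1 and length 1. So λ(A) = 1/1 = 1.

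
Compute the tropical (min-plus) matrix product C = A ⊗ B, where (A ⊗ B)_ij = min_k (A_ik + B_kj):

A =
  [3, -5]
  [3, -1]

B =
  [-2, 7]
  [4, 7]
A ⊗ B =
  [-1, 2]
  [1, 6]

Apply the min-plus product entry-by-entry:
  C[0][0] = min over k of (A[0][0] + B[0][0] = 3 + -2 = 1, A[0][1] + B[1][0] = -5 + 4 = -1) = -1 (attained at k = 1)
  C[0][1] = min over k of (A[0][0] + B[0][1] = 3 + 7 = 10, A[0][1] + B[1][1] = -5 + 7 = 2) = 2 (attained at k = 1)
  C[1][0] = min over k of (A[1][0] + B[0][0] = 3 + -2 = 1, A[1][1] + B[1][0] = -1 + 4 = 3) = 1 (attained at k = 0)
  C[1][1] = min over k of (A[1][0] + B[0][1] = 3 + 7 = 10, A[1][1] + B[1][1] = -1 + 7 = 6) = 6 (attained at k = 1)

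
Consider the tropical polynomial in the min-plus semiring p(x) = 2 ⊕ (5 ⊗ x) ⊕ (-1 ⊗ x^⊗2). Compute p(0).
p(0) = -1

A tropical monomial a ⊗ x^⊗i evaluates to a + i · x. Evaluating each term at x = 0:
  Term 0 contributes 2 + 0 · 0 = 2
  Term 1 contributes 5 + 1 · 0 = 5
  Term 2 contributes -1 + 2 · 0 = -1
p(0) = ⊕ of these = min[2, 5, -1] = -1.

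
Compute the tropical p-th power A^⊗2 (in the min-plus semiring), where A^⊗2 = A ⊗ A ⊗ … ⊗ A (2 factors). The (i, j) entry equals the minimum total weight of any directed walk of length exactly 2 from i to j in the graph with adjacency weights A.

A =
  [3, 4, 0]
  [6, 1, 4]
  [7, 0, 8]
A^⊗2 =
  [6, 0, 3]
  [7, 2, 5]
  [6, 1, 4]

Each entry (A^⊗2)_ij equals the minimum over all length-2 walks i = v_0 → v_1 → … → v_2 = j of Σ_t A[v_t][v_{t+1}]. For example, for (i, j) = (0, 2) we minimise over 3 possible intermediate vertex sequences; the minimum is 3, attained along the walk 0 → 0 → 2.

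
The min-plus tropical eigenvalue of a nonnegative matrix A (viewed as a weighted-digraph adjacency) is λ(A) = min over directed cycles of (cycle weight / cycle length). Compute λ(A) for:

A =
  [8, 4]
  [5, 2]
λ(A) = 2

Enumerate directed cycles and compute their means (weight / length). Sample:
  cycle 0 → 0: weight = 8, length = 1, mean = 8/1 ≈ 8.000
  cycle 1 → 1: weight = 2, length = 1, mean = 2/1 ≈ 2.000
  cycle 0 → 1 → 0: weight = 9, length = 2, mean = 9/2 ≈ 4.500
  cycle 1 → 0 → 1: weight = 9, length = 2, mean = 9/2 ≈ 4.500
Minimum mean = 2.000, attained e.g. along the cycle 1 → 1 with weight 2 and length 1. So λ(A) = 2/1 = 2.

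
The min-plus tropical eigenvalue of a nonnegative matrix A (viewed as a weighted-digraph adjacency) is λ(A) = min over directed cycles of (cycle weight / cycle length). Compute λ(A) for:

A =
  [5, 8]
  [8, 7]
λ(A) = 5

Enumerate directed cycles and compute their means (weight / length). Sample:
  cycle 0 → 0: weight = 5, length = 1, mean = 5/1 ≈ 5.000
  cycle 1 → 1: weight = 7, length = 1, mean = 7/1 ≈ 7.000
  cycle 0 → 1 → 0: weight = 16, length = 2, mean = 16/2 ≈ 8.000
  cycle 1 → 0 → 1: weight = 16, length = 2, mean = 16/2 ≈ 8.000
Minimum mean = 5.000, attained e.g. along the cycle 0 → 0 with weight 5 and length 1. So λ(A) = 5/1 = 5.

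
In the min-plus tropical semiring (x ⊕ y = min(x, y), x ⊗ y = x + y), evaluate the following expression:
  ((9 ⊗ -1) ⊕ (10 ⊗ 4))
((9 ⊗ -1) ⊕ (10 ⊗ 4)) = 8

Expand innermost to outermost. Recall ⊕ takes the minimum of its arguments and ⊗ takes their sum. Working out the expression ((9 ⊗ -1) ⊕ (10 ⊗ 4)) gives 8.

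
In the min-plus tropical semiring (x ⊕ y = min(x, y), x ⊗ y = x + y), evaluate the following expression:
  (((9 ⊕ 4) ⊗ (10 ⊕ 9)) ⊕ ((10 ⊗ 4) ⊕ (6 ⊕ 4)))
(((9 ⊕ 4) ⊗ (10 ⊕ 9)) ⊕ ((10 ⊗ 4) ⊕ (6 ⊕ 4))) = 4

Expand innermost to outermost. Recall ⊕ takes the minimum of its arguments and ⊗ takes their sum. Working out the expression (((9 ⊕ 4) ⊗ (10 ⊕ 9)) ⊕ ((10 ⊗ 4) ⊕ (6 ⊕ 4))) gives 4.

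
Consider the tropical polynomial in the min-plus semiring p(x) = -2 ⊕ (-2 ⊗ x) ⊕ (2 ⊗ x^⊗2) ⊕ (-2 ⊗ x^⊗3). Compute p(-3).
p(-3) = -11

A tropical monomial a ⊗ x^⊗i evaluates to a + i · x. Evaluating each term at x = -3:
  Term 0 contributes -2 + 0 · -3 = -2
  Term 1 contributes -2 + 1 · -3 = -5
  Term 2 contributes 2 + 2 · -3 = -4
  Term 3 contributes -2 + 3 · -3 = -11
p(-3) = ⊕ of these = min[-2, -5, -4, -11] = -11.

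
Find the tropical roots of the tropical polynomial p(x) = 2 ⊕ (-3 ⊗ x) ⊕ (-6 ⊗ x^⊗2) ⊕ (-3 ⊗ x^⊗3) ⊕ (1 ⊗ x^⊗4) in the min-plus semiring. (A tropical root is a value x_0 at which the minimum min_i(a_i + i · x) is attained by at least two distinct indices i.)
Roots: {-4, -3, 3, 5}

Each tropical root is a break point of the lower envelope of the lines y = a_i + i · x (there are 5 lines, with slopes 0, 1, ..., 4). Only the lines that attain the minimum somewhere contribute to roots; other lines are dominated. Here the surviving (envelope) indices are i = 4, i = 3, i = 2, i = 1, i = 0.
Intersections between consecutive envelope lines give the roots: for adjacent envelope indices i < j the intersection is x = (a_i − a_j) / (j − i). Reading off the sorted break points: {-4, -3, 3, 5}.
Verification: at each break x_0, at least two indices attain the minimum of min_i(a_i + i · x_0).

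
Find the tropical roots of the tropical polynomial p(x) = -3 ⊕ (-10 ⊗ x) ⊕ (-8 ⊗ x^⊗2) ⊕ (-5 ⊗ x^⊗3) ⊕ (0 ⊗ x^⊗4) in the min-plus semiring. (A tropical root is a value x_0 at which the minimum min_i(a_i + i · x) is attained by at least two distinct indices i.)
Roots: {-5, -3, -2, 7}

Each tropical root is a break point of the lower envelope of the lines y = a_i + i · x (there are 5 lines, with slopes 0, 1, ..., 4). Only the lines that attain the minimum somewhere contribute to roots; other lines are dominated. Here the surviving (envelope) indices are i = 4, i = 3, i = 2, i = 1, i = 0.
Intersections between consecutive envelope lines give the roots: for adjacent envelope indices i < j the intersection is x = (a_i − a_j) / (j − i). Reading off the sorted break points: {-5, -3, -2, 7}.
Verification: at each break x_0, at least two indices attain the minimum of min_i(a_i + i · x_0).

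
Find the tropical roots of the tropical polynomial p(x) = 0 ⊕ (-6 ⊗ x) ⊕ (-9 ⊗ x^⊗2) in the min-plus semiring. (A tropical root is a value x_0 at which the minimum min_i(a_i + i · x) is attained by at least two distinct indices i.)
Roots: {3, 6}

Each tropical root is a break point of the lower envelope of the lines y = a_i + i · x (there are 3 lines, with slopes 0, 1, ..., 2). Only the lines that attain the minimum somewhere contribute to roots; other lines are dominated. Here the surviving (envelope) indices are i = 2, i = 1, i = 0.
Intersections between consecutive envelope lines give the roots: for adjacent envelope indices i < j the intersection is x = (a_i − a_j) / (j − i). Reading off the sorted break points: {3, 6}.
Verification: at each break x_0, at least two indices attain the minimum of min_i(a_i + i · x_0).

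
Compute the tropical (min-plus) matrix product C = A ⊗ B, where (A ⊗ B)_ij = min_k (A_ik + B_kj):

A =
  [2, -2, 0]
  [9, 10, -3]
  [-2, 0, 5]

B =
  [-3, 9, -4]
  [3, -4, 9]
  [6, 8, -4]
A ⊗ B =
  [-1, -6, -4]
  [3, 5, -7]
  [-5, -4, -6]

Apply the min-plus product entry-by-entry:
  C[0][0] = min over k of (A[0][0] + B[0][0] = 2 + -3 = -1, A[0][1] + B[1][0] = -2 + 3 = 1, A[0][2] + B[2][0] = 0 + 6 = 6) = -1 (attained at k = 0)
  C[0][1] = min over k of (A[0][0] + B[0][1] = 2 + 9 = 11, A[0][1] + B[1][1] = -2 + -4 = -6, A[0][2] + B[2][1] = 0 + 8 = 8) = -6 (attained at k = 1)
  C[0][2] = min over k of (A[0][0] + B[0][2] = 2 + -4 = -2, A[0][1] + B[1][2] = -2 + 9 = 7, A[0][2] + B[2][2] = 0 + -4 = -4) = -4 (attained at k = 2)
  C[1][0] = min over k of (A[1][0] + B[0][0] = 9 + -3 = 6, A[1][1] + B[1][0] = 10 + 3 = 13, A[1][2] + B[2][0] = -3 + 6 = 3) = 3 (attained at k = 2)
  C[1][1] = min over k of (A[1][0] + B[0][1] = 9 + 9 = 18, A[1][1] + B[1][1] = 10 + -4 = 6, A[1][2] + B[2][1] = -3 + 8 = 5) = 5 (attained at k = 2)
  C[1][2] = min over k of (A[1][0] + B[0][2] = 9 + -4 = 5, A[1][1] + B[1][2] = 10 + 9 = 19, A[1][2] + B[2][2] = -3 + -4 = -7) = -7 (attained at k = 2)
  C[2][0] = min over k of (A[2][0] + B[0][0] = -2 + -3 = -5, A[2][1] + B[1][0] = 0 + 3 = 3, A[2][2] + B[2][0] = 5 + 6 = 11) = -5 (attained at k = 0)
  C[2][1] = min over k of (A[2][0] + B[0][1] = -2 + 9 = 7, A[2][1] + B[1][1] = 0 + -4 = -4, A[2][2] + B[2][1] = 5 + 8 = 13) = -4 (attained at k = 1)
  C[2][2] = min over k of (A[2][0] + B[0][2] = -2 + -4 = -6, A[2][1] + B[1][2] = 0 + 9 = 9, A[2][2] + B[2][2] = 5 + -4 = 1) = -6 (attained at k = 0)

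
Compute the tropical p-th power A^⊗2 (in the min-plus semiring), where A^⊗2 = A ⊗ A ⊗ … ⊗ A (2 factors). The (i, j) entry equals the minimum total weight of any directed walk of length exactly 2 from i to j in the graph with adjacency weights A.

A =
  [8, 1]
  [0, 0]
A^⊗2 =
  [1, 1]
  [0, 0]

Each entry (A^⊗2)_ij equals the minimum over all length-2 walks i = v_0 → v_1 → … → v_2 = j of Σ_t A[v_t][v_{t+1}]. For example, for (i, j) = (0, 1) we minimise over 2 possible intermediate vertex sequences; the minimum is 1, attained along the walk 0 → 1 → 1.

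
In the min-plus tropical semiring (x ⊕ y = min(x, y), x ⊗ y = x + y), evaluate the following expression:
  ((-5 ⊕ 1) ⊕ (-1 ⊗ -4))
((-5 ⊕ 1) ⊕ (-1 ⊗ -4)) = -5

Expand innermost to outermost. Recall ⊕ takes the minimum of its arguments and ⊗ takes their sum. Working out the expression ((-5 ⊕ 1) ⊕ (-1 ⊗ -4)) gives -5.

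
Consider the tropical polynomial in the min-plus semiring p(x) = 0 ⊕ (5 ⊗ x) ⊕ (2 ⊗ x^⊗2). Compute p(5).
p(5) = 0

A tropical monomial a ⊗ x^⊗i evaluates to a + i · x. Evaluating each term at x = 5:
  Term 0 contributes 0 + 0 · 5 = 0
  Term 1 contributes 5 + 1 · 5 = 10
  Term 2 contributes 2 + 2 · 5 = 12
p(5) = ⊕ of these = min[0, 10, 12] = 0.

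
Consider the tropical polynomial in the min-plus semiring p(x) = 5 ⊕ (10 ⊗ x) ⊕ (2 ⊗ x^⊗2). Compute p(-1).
p(-1) = 0

A tropical monomial a ⊗ x^⊗i evaluates to a + i · x. Evaluating each term at x = -1:
  Term 0 contributes 5 + 0 · -1 = 5
  Term 1 contributes 10 + 1 · -1 = 9
  Term 2 contributes 2 + 2 · -1 = 0
p(-1) = ⊕ of these = min[5, 9, 0] = 0.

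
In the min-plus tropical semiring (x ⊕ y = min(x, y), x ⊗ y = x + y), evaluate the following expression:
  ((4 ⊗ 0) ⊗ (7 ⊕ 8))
((4 ⊗ 0) ⊗ (7 ⊕ 8)) = 11

Expand innermost to outermost. Recall ⊕ takes the minimum of its arguments and ⊗ takes their sum. Working out the expression ((4 ⊗ 0) ⊗ (7 ⊕ 8)) gives 11.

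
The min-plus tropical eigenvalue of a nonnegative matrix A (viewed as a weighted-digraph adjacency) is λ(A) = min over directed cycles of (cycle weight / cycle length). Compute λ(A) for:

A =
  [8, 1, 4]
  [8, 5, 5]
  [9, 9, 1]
λ(A) = 1

Enumerate directed cycles and compute their means (weight / length). Sample:
  cycle 0 → 0: weight = 8, length = 1, mean = 8/1 ≈ 8.000
  cycle 1 → 1: weight = 5, length = 1, mean = 5/1 ≈ 5.000
  cycle 2 → 2: weight = 1, length = 1, mean = 1/1 ≈ 1.000
  cycle 0 → 1 → 0: weight = 9, length = 2, mean = 9/2 ≈ 4.500
  cycle 0 → 2 → 0: weight = 13, length = 2, mean = 13/2 ≈ 6.500
  cycle 1 → 0 → 1: weight = 9, length = 2, mean = 9/2 ≈ 4.500
Minimum mean = 1.000, attained e.g. along the cycle 2 → 2 with weight 1 and length 1. So λ(A) = 1/1 = 1.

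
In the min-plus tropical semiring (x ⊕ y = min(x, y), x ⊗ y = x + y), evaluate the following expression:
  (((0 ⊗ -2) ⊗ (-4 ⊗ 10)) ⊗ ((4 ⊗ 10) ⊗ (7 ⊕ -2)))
(((0 ⊗ -2) ⊗ (-4 ⊗ 10)) ⊗ ((4 ⊗ 10) ⊗ (7 ⊕ -2))) = 16

Expand innermost to outermost. Recall ⊕ takes the minimum of its arguments and ⊗ takes their sum. Working out the expression (((0 ⊗ -2) ⊗ (-4 ⊗ 10)) ⊗ ((4 ⊗ 10) ⊗ (7 ⊕ -2))) gives 16.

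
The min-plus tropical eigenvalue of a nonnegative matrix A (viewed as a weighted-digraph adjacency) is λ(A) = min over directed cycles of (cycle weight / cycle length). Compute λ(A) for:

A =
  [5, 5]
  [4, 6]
λ(A) = 9/2

Enumerate directed cycles and compute their means (weight / length). Sample:
  cycle 0 → 0: weight = 5, length = 1, mean = 5/1 ≈ 5.000
  cycle 1 → 1: weight = 6, length = 1, mean = 6/1 ≈ 6.000
  cycle 0 → 1 → 0: weight = 9, length = 2, mean = 9/2 ≈ 4.500
  cycle 1 → 0 → 1: weight = 9, length = 2, mean = 9/2 ≈ 4.500
Minimum mean = 4.500, attained e.g. along the cycle 0 → 1 → 0 with weight 9 and length 2. So λ(A) = 9/2 = 9/2.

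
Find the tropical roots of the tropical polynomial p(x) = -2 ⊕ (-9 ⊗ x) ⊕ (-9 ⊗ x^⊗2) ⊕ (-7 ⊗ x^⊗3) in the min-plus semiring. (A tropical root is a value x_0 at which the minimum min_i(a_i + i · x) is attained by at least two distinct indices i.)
Roots: {-2, 0, 7}

Each tropical root is a break point of the lower envelope of the lines y = a_i + i · x (there are 4 lines, with slopes 0, 1, ..., 3). Only the lines that attain the minimum somewhere contribute to roots; other lines are dominated. Here the surviving (envelope) indices are i = 3, i = 2, i = 1, i = 0.
Intersections between consecutive envelope lines give the roots: for adjacent envelope indices i < j the intersection is x = (a_i − a_j) / (j − i). Reading off the sorted break points: {-2, 0, 7}.
Verification: at each break x_0, at least two indices attain the minimum of min_i(a_i + i · x_0).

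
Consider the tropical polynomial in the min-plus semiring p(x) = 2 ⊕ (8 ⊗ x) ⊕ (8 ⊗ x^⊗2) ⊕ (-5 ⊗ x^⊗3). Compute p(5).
p(5) = 2

A tropical monomial a ⊗ x^⊗i evaluates to a + i · x. Evaluating each term at x = 5:
  Term 0 contributes 2 + 0 · 5 = 2
  Term 1 contributes 8 + 1 · 5 = 13
  Term 2 contributes 8 + 2 · 5 = 18
  Term 3 contributes -5 + 3 · 5 = 10
p(5) = ⊕ of these = min[2, 13, 18, 10] = 2.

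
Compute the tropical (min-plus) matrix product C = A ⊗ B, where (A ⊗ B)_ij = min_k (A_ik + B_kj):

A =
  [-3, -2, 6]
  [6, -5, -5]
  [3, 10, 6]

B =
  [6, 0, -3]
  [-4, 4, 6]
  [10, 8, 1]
A ⊗ B =
  [-6, -3, -6]
  [-9, -1, -4]
  [6, 3, 0]

Apply the min-plus product entry-by-entry:
  C[0][0] = min over k of (A[0][0] + B[0][0] = -3 + 6 = 3, A[0][1] + B[1][0] = -2 + -4 = -6, A[0][2] + B[2][0] = 6 + 10 = 16) = -6 (attained at k = 1)
  C[0][1] = min over k of (A[0][0] + B[0][1] = -3 + 0 = -3, A[0][1] + B[1][1] = -2 + 4 = 2, A[0][2] + B[2][1] = 6 + 8 = 14) = -3 (attained at k = 0)
  C[0][2] = min over k of (A[0][0] + B[0][2] = -3 + -3 = -6, A[0][1] + B[1][2] = -2 + 6 = 4, A[0][2] + B[2][2] = 6 + 1 = 7) = -6 (attained at k = 0)
  C[1][0] = min over k of (A[1][0] + B[0][0] = 6 + 6 = 12, A[1][1] + B[1][0] = -5 + -4 = -9, A[1][2] + B[2][0] = -5 + 10 = 5) = -9 (attained at k = 1)
  C[1][1] = min over k of (A[1][0] + B[0][1] = 6 + 0 = 6, A[1][1] + B[1][1] = -5 + 4 = -1, A[1][2] + B[2][1] = -5 + 8 = 3) = -1 (attained at k = 1)
  C[1][2] = min over k of (A[1][0] + B[0][2] = 6 + -3 = 3, A[1][1] + B[1][2] = -5 + 6 = 1, A[1][2] + B[2][2] = -5 + 1 = -4) = -4 (attained at k = 2)
  C[2][0] = min over k of (A[2][0] + B[0][0] = 3 + 6 = 9, A[2][1] + B[1][0] = 10 + -4 = 6, A[2][2] + B[2][0] = 6 + 10 = 16) = 6 (attained at k = 1)
  C[2][1] = min over k of (A[2][0] + B[0][1] = 3 + 0 = 3, A[2][1] + B[1][1] = 10 + 4 = 14, A[2][2] + B[2][1] = 6 + 8 = 14) = 3 (attained at k = 0)
  C[2][2] = min over k of (A[2][0] + B[0][2] = 3 + -3 = 0, A[2][1] + B[1][2] = 10 + 6 = 16, A[2][2] + B[2][2] = 6 + 1 = 7) = 0 (attained at k = 0)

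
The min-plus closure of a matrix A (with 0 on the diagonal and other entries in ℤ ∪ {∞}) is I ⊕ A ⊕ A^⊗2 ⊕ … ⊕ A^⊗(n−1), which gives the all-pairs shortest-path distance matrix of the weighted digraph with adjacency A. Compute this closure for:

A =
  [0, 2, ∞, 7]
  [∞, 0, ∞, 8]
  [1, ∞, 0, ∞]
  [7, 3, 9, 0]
Closure =
  [0, 2, 16, 7]
  [15, 0, 17, 8]
  [1, 3, 0, 8]
  [7, 3, 9, 0]

This is the Floyd-Warshall all-pairs shortest-path computation. For each intermediate vertex k = 0, 1, …, 3, update dist[i][j] ← min(dist[i][j], dist[i][k] + dist[k][j]). The final matrix gives, for each (i, j), the minimum total weight of any directed path from i to j (possibly empty when i = j).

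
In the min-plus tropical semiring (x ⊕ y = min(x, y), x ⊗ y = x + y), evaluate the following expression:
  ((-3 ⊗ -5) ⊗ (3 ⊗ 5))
((-3 ⊗ -5) ⊗ (3 ⊗ 5)) = 0

Expand innermost to outermost. Recall ⊕ takes the minimum of its arguments and ⊗ takes their sum. Working out the expression ((-3 ⊗ -5) ⊗ (3 ⊗ 5)) gives 0.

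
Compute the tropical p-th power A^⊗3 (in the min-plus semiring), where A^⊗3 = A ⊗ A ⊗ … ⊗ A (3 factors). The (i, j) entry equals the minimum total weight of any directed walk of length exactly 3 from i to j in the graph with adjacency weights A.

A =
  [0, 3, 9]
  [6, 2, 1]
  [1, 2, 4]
A^⊗3 =
  [0, 3, 4]
  [2, 5, 4]
  [1, 4, 5]

Each entry (A^⊗3)_ij equals the minimum over all length-3 walks i = v_0 → v_1 → … → v_3 = j of Σ_t A[v_t][v_{t+1}]. For example, for (i, j) = (0, 2) we minimise over 9 possible intermediate vertex sequences; the minimum is 4, attained along the walk 0 → 0 → 1 → 2.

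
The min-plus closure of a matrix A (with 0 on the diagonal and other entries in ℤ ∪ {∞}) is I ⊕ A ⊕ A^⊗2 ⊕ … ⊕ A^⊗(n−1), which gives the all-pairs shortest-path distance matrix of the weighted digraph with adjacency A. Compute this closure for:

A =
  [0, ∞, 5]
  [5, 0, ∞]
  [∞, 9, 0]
Closure =
  [0, 14, 5]
  [5, 0, 10]
  [14, 9, 0]

This is the Floyd-Warshall all-pairs shortest-path computation. For each intermediate vertex k = 0, 1, …, 2, update dist[i][j] ← min(dist[i][j], dist[i][k] + dist[k][j]). The final matrix gives, for each (i, j), the minimum total weight of any directed path from i to j (possibly empty when i = j).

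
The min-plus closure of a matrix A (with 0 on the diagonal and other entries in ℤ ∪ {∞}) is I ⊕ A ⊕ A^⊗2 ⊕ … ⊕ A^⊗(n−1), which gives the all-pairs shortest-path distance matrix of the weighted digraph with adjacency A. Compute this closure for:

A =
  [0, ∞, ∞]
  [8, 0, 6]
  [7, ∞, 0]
Closure =
  [0, ∞, ∞]
  [8, 0, 6]
  [7, ∞, 0]

This is the Floyd-Warshall all-pairs shortest-path computation. For each intermediate vertex k = 0, 1, …, 2, update dist[i][j] ← min(dist[i][j], dist[i][k] + dist[k][j]). The final matrix gives, for each (i, j), the minimum total weight of any directed path from i to j (possibly empty when i = j).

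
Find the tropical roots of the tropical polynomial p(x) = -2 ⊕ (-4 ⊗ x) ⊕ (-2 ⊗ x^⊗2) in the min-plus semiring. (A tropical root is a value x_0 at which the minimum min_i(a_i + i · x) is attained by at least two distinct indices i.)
Roots: {-2, 2}

Each tropical root is a break point of the lower envelope of the lines y = a_i + i · x (there are 3 lines, with slopes 0, 1, ..., 2). Only the lines that attain the minimum somewhere contribute to roots; other lines are dominated. Here the surviving (envelope) indices are i = 2, i = 1, i = 0.
Intersections between consecutive envelope lines give the roots: for adjacent envelope indices i < j the intersection is x = (a_i − a_j) / (j − i). Reading off the sorted break points: {-2, 2}.
Verification: at each break x_0, at least two indices attain the minimum of min_i(a_i + i · x_0).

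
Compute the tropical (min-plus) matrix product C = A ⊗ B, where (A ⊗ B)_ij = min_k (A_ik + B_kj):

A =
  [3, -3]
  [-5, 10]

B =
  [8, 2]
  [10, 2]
A ⊗ B =
  [7, -1]
  [3, -3]

Apply the min-plus product entry-by-entry:
  C[0][0] = min over k of (A[0][0] + B[0][0] = 3 + 8 = 11, A[0][1] + B[1][0] = -3 + 10 = 7) = 7 (attained at k = 1)
  C[0][1] = min over k of (A[0][0] + B[0][1] = 3 + 2 = 5, A[0][1] + B[1][1] = -3 + 2 = -1) = -1 (attained at k = 1)
  C[1][0] = min over k of (A[1][0] + B[0][0] = -5 + 8 = 3, A[1][1] + B[1][0] = 10 + 10 = 20) = 3 (attained at k = 0)
  C[1][1] = min over k of (A[1][0] + B[0][1] = -5 + 2 = -3, A[1][1] + B[1][1] = 10 + 2 = 12) = -3 (attained at k = 0)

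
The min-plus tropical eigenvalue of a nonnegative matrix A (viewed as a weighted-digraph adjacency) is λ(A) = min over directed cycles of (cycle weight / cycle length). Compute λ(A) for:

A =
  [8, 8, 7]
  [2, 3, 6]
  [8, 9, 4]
λ(A) = 3

Enumerate directed cycles and compute their means (weight / length). Sample:
  cycle 0 → 0: weight = 8, length = 1, mean = 8/1 ≈ 8.000
  cycle 1 → 1: weight = 3, length = 1, mean = 3/1 ≈ 3.000
  cycle 2 → 2: weight = 4, length = 1, mean = 4/1 ≈ 4.000
  cycle 0 → 1 → 0: weight = 10, length = 2, mean = 10/2 ≈ 5.000
  cycle 0 → 2 → 0: weight = 15, length = 2, mean = 15/2 ≈ 7.500
  cycle 1 → 0 → 1: weight = 10, length = 2, mean = 10/2 ≈ 5.000
Minimum mean = 3.000, attained e.g. along the cycle 1 → 1 with weight 3 and length 1. So λ(A) = 3/1 = 3.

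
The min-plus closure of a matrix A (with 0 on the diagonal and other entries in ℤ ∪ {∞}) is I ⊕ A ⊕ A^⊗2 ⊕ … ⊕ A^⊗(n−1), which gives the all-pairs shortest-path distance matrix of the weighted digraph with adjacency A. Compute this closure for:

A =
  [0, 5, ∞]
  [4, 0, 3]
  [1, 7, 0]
Closure =
  [0, 5, 8]
  [4, 0, 3]
  [1, 6, 0]

This is the Floyd-Warshall all-pairs shortest-path computation. For each intermediate vertex k = 0, 1, …, 2, update dist[i][j] ← min(dist[i][j], dist[i][k] + dist[k][j]). The final matrix gives, for each (i, j), the minimum total weight of any directed path from i to j (possibly empty when i = j).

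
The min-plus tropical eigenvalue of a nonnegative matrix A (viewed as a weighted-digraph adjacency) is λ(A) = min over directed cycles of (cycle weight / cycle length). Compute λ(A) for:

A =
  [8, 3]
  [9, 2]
λ(A) = 2

Enumerate directed cycles and compute their means (weight / length). Sample:
  cycle 0 → 0: weight = 8, length = 1, mean = 8/1 ≈ 8.000
  cycle 1 → 1: weight = 2, length = 1, mean = 2/1 ≈ 2.000
  cycle 0 → 1 → 0: weight = 12, length = 2, mean = 12/2 ≈ 6.000
  cycle 1 → 0 → 1: weight = 12, length = 2, mean = 12/2 ≈ 6.000
Minimum mean = 2.000, attained e.g. along the cycle 1 → 1 with weight 2 and length 1. So λ(A) = 2/1 = 2.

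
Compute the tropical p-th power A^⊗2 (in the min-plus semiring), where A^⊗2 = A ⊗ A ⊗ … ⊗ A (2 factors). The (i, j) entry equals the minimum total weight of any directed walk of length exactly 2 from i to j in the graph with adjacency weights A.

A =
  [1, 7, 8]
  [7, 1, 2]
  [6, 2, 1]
A^⊗2 =
  [2, 8, 9]
  [8, 2, 3]
  [7, 3, 2]

Each entry (A^⊗2)_ij equals the minimum over all length-2 walks i = v_0 → v_1 → … → v_2 = j of Σ_t A[v_t][v_{t+1}]. For example, for (i, j) = (0, 2) we minimise over 3 possible intermediate vertex sequences; the minimum is 9, attained along the walk 0 → 0 → 2.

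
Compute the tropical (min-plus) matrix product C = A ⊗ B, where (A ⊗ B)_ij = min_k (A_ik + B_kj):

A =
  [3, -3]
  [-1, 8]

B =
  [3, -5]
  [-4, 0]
A ⊗ B =
  [-7, -3]
  [2, -6]

Apply the min-plus product entry-by-entry:
  C[0][0] = min over k of (A[0][0] + B[0][0] = 3 + 3 = 6, A[0][1] + B[1][0] = -3 + -4 = -7) = -7 (attained at k = 1)
  C[0][1] = min over k of (A[0][0] + B[0][1] = 3 + -5 = -2, A[0][1] + B[1][1] = -3 + 0 = -3) = -3 (attained at k = 1)
  C[1][0] = min over k of (A[1][0] + B[0][0] = -1 + 3 = 2, A[1][1] + B[1][0] = 8 + -4 = 4) = 2 (attained at k = 0)
  C[1][1] = min over k of (A[1][0] + B[0][1] = -1 + -5 = -6, A[1][1] + B[1][1] = 8 + 0 = 8) = -6 (attained at k = 0)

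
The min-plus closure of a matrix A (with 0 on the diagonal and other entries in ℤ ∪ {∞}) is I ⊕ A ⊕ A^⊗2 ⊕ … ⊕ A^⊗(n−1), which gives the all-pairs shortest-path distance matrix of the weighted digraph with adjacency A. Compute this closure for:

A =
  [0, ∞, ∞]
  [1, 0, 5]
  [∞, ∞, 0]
Closure =
  [0, ∞, ∞]
  [1, 0, 5]
  [∞, ∞, 0]

This is the Floyd-Warshall all-pairs shortest-path computation. For each intermediate vertex k = 0, 1, …, 2, update dist[i][j] ← min(dist[i][j], dist[i][k] + dist[k][j]). The final matrix gives, for each (i, j), the minimum total weight of any directed path from i to j (possibly empty when i = j).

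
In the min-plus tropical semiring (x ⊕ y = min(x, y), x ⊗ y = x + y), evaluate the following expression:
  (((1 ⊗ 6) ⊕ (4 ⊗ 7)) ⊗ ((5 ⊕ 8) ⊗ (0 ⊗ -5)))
(((1 ⊗ 6) ⊕ (4 ⊗ 7)) ⊗ ((5 ⊕ 8) ⊗ (0 ⊗ -5))) = 7

Expand innermost to outermost. Recall ⊕ takes the minimum of its arguments and ⊗ takes their sum. Working out the expression (((1 ⊗ 6) ⊕ (4 ⊗ 7)) ⊗ ((5 ⊕ 8) ⊗ (0 ⊗ -5))) gives 7.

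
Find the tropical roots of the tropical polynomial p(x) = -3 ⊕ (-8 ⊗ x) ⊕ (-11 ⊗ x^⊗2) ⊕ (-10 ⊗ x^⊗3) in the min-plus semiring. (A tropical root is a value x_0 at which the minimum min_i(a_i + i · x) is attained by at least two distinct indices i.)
Roots: {-1, 3, 5}

Each tropical root is a break point of the lower envelope of the lines y = a_i + i · x (there are 4 lines, with slopes 0, 1, ..., 3). Only the lines that attain the minimum somewhere contribute to roots; other lines are dominated. Here the surviving (envelope) indices are i = 3, i = 2, i = 1, i = 0.
Intersections between consecutive envelope lines give the roots: for adjacent envelope indices i < j the intersection is x = (a_i − a_j) / (j − i). Reading off the sorted break points: {-1, 3, 5}.
Verification: at each break x_0, at least two indices attain the minimum of min_i(a_i + i · x_0).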